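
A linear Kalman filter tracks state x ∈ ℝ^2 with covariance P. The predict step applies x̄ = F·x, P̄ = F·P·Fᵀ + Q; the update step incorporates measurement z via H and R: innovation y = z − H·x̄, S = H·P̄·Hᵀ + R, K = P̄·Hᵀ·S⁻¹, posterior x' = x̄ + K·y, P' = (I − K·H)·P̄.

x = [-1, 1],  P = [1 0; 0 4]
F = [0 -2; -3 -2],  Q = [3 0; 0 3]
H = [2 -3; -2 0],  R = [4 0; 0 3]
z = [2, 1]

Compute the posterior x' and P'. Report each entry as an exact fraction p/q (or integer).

x̄ = F·x = [-2, 1]
P̄ = F·P·Fᵀ + Q = [19 16; 16 28]
y = z − H·x̄ = [9, -3]
S = H·P̄·Hᵀ + R = [140 20; 20 79]
K = P̄·Hᵀ·S⁻¹ = [-3/1066 -256/533; -867/2665 -172/533]
x' = x̄ + K·y = [-623/1066, -2558/2665]
P' = (I − K·H)·P̄ = [384/533 258/533; 258/533 2016/2665]

x' = [-623/1066, -2558/2665]
P' = [384/533 258/533; 258/533 2016/2665]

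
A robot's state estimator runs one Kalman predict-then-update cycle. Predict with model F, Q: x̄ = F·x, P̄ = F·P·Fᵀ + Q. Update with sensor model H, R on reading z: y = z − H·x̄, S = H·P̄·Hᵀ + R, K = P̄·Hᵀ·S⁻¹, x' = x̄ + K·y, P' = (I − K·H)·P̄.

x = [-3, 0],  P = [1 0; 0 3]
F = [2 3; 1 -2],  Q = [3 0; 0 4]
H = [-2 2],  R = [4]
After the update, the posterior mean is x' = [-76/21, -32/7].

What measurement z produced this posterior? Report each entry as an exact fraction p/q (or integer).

z = [-2]

x̄ = F·x = [-6, -3]
P̄ = F·P·Fᵀ + Q = [34 -16; -16 17]
S = H·P̄·Hᵀ + R = [336]
K = P̄·Hᵀ·S⁻¹ = [-25/84; 11/56]
x' − x̄ = [50/21, -11/7] = K·y
y = (KᵀK)⁻¹·Kᵀ·(x' − x̄) = [-8]
z = y + H·x̄ = [-8] + [6] = [-2]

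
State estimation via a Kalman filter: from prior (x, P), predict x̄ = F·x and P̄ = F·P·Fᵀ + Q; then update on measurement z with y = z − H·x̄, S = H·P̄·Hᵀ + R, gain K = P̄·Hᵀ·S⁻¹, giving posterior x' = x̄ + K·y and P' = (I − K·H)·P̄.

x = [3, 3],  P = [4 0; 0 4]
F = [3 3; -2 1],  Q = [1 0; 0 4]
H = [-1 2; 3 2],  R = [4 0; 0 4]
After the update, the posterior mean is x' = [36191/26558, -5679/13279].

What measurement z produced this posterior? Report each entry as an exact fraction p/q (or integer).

z = [-2, 3]

x̄ = F·x = [18, -3]
P̄ = F·P·Fᵀ + Q = [73 -12; -12 24]
S = H·P̄·Hᵀ + R = [221 -171; -171 613]
K = P̄·Hᵀ·S⁻¹ = [-6529/26558 6627/26558; 4854/13279 1614/13279]
x' − x̄ = [-441853/26558, 34158/13279] = K·y
y = (KᵀK)⁻¹·Kᵀ·(x' − x̄) = [22, -45]
z = y + H·x̄ = [22, -45] + [-24, 48] = [-2, 3]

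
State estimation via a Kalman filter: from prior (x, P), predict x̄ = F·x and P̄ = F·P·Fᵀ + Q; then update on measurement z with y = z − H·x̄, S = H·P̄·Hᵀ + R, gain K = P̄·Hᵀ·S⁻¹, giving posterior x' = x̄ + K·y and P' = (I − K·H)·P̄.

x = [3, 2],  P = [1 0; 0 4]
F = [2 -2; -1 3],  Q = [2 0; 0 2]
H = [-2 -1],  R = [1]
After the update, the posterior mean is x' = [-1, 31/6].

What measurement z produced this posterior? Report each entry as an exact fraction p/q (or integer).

z = [-3]

x̄ = F·x = [2, 3]
P̄ = F·P·Fᵀ + Q = [22 -26; -26 39]
S = H·P̄·Hᵀ + R = [24]
K = P̄·Hᵀ·S⁻¹ = [-3/4; 13/24]
x' − x̄ = [-3, 13/6] = K·y
y = (KᵀK)⁻¹·Kᵀ·(x' − x̄) = [4]
z = y + H·x̄ = [4] + [-7] = [-3]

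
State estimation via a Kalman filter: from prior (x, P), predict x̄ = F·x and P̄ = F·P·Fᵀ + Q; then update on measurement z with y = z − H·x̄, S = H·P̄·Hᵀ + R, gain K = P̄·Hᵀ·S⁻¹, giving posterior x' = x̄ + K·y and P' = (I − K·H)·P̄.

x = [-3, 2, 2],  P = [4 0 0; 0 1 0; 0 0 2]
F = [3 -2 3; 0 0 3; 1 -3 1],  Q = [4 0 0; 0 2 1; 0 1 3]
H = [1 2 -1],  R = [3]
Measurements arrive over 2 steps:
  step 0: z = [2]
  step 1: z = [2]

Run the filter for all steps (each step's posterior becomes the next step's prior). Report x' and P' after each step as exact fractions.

step 0: x' = [-1853/159, 148/53, -1313/159], P' = [4382/159 -304/53 2336/159; -304/53 193/53 31/53; 2336/159 31/53 2462/159]
step 1: x' = [-2664506/250493, 336807/250493, -2449626/250493], P' = [33016089/250493 -4684092/250493 23183982/250493; -4684092/250493 1099252/250493 -2707168/250493; 23183982/250493 -2707168/250493 17612611/250493]

step 0: x̄ = F·x = [-7, 6, -7]
step 0: P̄ = F·P·Fᵀ + Q = [62 18 24; 18 20 7; 24 7 18]
step 0: y = z − H·x̄ = [-10]
step 0: S = H·P̄·Hᵀ + R = [159]
step 0: K = P̄·Hᵀ·S⁻¹ = [74/159; 17/53; 20/159]
step 0: x' = x̄ + K·y = [-1853/159, 148/53, -1313/159]
step 0: P' = (I − K·H)·P̄ = [4382/159 -304/53 2336/159; -304/53 193/53 31/53; 2336/159 31/53 2462/159]
step 1: x̄ = F·x = [-3462/53, -1313/53, -4498/159]
step 1: P̄ = F·P·Fᵀ + Q = [38808/53 14208/53 15677/53; 14208/53 7492/53 4572/53; 15677/53 4572/53 22118/159]
step 1: y = z − H·x̄ = [14084/159]
step 1: S = H·P̄·Hᵀ + R = [250493/159]
step 1: K = P̄·Hᵀ·S⁻¹ = [154641/250493; 73860/250493; 52345/250493]
step 1: x' = x̄ + K·y = [-2664506/250493, 336807/250493, -2449626/250493]
step 1: P' = (I − K·H)·P̄ = [33016089/250493 -4684092/250493 23183982/250493; -4684092/250493 1099252/250493 -2707168/250493; 23183982/250493 -2707168/250493 17612611/250493]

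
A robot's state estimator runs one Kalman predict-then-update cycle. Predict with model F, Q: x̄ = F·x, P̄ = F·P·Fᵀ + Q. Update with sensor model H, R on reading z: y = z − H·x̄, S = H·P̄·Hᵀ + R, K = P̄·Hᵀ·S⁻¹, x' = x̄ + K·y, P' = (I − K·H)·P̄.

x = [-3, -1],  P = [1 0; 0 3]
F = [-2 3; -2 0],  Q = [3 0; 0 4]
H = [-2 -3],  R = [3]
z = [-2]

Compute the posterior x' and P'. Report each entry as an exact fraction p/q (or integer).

x' = [-983/259, 850/259]
P' = [2406/259 -1524/259; -1524/259 1048/259]

x̄ = F·x = [3, 6]
P̄ = F·P·Fᵀ + Q = [34 4; 4 8]
y = z − H·x̄ = [22]
S = H·P̄·Hᵀ + R = [259]
K = P̄·Hᵀ·S⁻¹ = [-80/259; -32/259]
x' = x̄ + K·y = [-983/259, 850/259]
P' = (I − K·H)·P̄ = [2406/259 -1524/259; -1524/259 1048/259]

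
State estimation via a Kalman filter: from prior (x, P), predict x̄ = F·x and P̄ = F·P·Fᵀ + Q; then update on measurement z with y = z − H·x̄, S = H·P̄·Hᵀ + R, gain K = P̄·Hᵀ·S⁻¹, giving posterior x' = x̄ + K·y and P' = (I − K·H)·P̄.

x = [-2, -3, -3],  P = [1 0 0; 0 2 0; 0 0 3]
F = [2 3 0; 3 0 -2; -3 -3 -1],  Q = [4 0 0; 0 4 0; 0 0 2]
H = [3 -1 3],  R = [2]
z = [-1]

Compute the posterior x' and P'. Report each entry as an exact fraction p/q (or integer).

x̄ = F·x = [-13, 0, 18]
P̄ = F·P·Fᵀ + Q = [26 6 -24; 6 25 -3; -24 -3 32]
y = z − H·x̄ = [-16]
S = H·P̄·Hᵀ + R = [99]
K = P̄·Hᵀ·S⁻¹ = [0; -16/99; 3/11]
x' = x̄ + K·y = [-13, 256/99, 150/11]
P' = (I − K·H)·P̄ = [26 6 -24; 6 2219/99 15/11; -24 15/11 271/11]

x' = [-13, 256/99, 150/11]
P' = [26 6 -24; 6 2219/99 15/11; -24 15/11 271/11]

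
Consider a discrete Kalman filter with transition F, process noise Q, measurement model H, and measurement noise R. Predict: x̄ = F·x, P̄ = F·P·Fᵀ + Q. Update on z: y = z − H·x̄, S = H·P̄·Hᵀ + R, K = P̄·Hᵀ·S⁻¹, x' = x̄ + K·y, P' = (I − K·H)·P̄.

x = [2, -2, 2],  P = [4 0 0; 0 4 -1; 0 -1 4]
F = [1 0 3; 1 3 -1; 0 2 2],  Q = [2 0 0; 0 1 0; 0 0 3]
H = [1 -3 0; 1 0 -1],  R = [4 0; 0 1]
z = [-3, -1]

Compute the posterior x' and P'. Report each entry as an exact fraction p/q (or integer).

x' = [13889/8317, 12964/8317, 19962/8317]
P' = [201120/8317 66376/8317 196875/8317; 66376/8317 25540/8317 65109/8317; 196875/8317 65109/8317 200340/8317]

x̄ = F·x = [8, -6, 0]
P̄ = F·P·Fᵀ + Q = [42 -17 18; -17 51 12; 18 12 27]
y = z − H·x̄ = [-29, -9]
S = H·P̄·Hᵀ + R = [607 111; 111 34]
K = P̄·Hᵀ·S⁻¹ = [498/8317 4245/8317; -2561/8317 1267/8317; 387/8317 -3465/8317]
x' = x̄ + K·y = [13889/8317, 12964/8317, 19962/8317]
P' = (I − K·H)·P̄ = [201120/8317 66376/8317 196875/8317; 66376/8317 25540/8317 65109/8317; 196875/8317 65109/8317 200340/8317]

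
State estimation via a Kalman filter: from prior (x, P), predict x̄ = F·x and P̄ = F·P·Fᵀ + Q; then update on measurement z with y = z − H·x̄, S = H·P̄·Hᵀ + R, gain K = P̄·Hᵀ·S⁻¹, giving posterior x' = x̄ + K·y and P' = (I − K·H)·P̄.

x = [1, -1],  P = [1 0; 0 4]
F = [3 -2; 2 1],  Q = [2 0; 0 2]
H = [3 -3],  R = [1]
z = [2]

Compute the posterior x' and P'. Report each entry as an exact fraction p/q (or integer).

x̄ = F·x = [5, 1]
P̄ = F·P·Fᵀ + Q = [27 -2; -2 10]
y = z − H·x̄ = [-10]
S = H·P̄·Hᵀ + R = [370]
K = P̄·Hᵀ·S⁻¹ = [87/370; -18/185]
x' = x̄ + K·y = [98/37, 73/37]
P' = (I − K·H)·P̄ = [2421/370 1196/185; 1196/185 1202/185]

x' = [98/37, 73/37]
P' = [2421/370 1196/185; 1196/185 1202/185]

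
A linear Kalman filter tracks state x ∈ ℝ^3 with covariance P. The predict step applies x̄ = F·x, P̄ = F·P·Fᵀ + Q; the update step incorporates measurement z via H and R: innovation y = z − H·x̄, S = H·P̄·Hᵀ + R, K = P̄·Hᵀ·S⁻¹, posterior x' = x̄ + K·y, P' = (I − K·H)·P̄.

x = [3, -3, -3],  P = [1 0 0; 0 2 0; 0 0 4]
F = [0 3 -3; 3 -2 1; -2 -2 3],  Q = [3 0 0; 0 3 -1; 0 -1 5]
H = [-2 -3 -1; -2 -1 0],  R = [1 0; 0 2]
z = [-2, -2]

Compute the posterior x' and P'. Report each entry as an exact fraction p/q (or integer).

x̄ = F·x = [0, 12, -9]
P̄ = F·P·Fᵀ + Q = [57 -24 -48; -24 24 13; -48 13 53]
y = z − H·x̄ = [25, 10]
S = H·P̄·Hᵀ + R = [96 25; 25 158]
K = P̄·Hᵀ·S⁻¹ = [3198/14543 -8790/14543; -6446/14543 3229/14543; -1443/14543 7868/14543]
x' = x̄ + K·y = [-7950/14543, 45656/14543, -88282/14543]
P' = (I − K·H)·P̄ = [18663/14543 -19746/14543 18714/14543; -19746/14543 33034/14543 -53164/14543; 18714/14543 -53164/14543 123507/14543]

x' = [-7950/14543, 45656/14543, -88282/14543]
P' = [18663/14543 -19746/14543 18714/14543; -19746/14543 33034/14543 -53164/14543; 18714/14543 -53164/14543 123507/14543]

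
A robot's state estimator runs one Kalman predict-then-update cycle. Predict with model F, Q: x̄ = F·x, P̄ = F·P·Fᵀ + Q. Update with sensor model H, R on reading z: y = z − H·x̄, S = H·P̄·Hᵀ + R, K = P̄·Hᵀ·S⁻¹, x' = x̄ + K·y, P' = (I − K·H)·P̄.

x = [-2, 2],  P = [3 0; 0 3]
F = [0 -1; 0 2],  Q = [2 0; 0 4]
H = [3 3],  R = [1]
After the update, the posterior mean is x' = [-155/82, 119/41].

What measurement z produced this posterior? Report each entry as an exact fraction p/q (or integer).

x̄ = F·x = [-2, 4]
P̄ = F·P·Fᵀ + Q = [5 -6; -6 16]
S = H·P̄·Hᵀ + R = [82]
K = P̄·Hᵀ·S⁻¹ = [-3/82; 15/41]
x' − x̄ = [9/82, -45/41] = K·y
y = (KᵀK)⁻¹·Kᵀ·(x' − x̄) = [-3]
z = y + H·x̄ = [-3] + [6] = [3]

z = [3]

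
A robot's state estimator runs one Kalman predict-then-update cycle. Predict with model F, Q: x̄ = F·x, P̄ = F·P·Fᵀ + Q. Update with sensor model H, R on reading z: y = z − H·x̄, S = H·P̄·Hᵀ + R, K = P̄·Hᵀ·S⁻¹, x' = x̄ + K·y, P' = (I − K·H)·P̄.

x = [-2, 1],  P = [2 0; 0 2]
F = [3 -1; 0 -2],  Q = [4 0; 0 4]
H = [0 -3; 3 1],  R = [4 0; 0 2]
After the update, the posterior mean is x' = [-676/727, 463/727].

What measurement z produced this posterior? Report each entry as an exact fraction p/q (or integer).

z = [-2, -2]

x̄ = F·x = [-7, -2]
P̄ = F·P·Fᵀ + Q = [24 4; 4 12]
S = H·P̄·Hᵀ + R = [112 -72; -72 254]
K = P̄·Hᵀ·S⁻¹ = [303/2908 239/727; -927/2908 3/727]
x' − x̄ = [4413/727, 1917/727] = K·y
y = (KᵀK)⁻¹·Kᵀ·(x' − x̄) = [-8, 21]
z = y + H·x̄ = [-8, 21] + [6, -23] = [-2, -2]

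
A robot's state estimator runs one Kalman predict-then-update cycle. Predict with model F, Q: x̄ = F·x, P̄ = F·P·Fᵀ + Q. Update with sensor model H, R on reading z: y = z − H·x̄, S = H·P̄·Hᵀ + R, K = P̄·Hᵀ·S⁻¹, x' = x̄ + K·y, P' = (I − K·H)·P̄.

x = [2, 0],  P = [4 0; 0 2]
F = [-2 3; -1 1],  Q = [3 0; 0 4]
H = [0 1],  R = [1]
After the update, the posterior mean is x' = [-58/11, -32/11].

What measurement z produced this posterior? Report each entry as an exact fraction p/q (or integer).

z = [-3]

x̄ = F·x = [-4, -2]
P̄ = F·P·Fᵀ + Q = [37 14; 14 10]
S = H·P̄·Hᵀ + R = [11]
K = P̄·Hᵀ·S⁻¹ = [14/11; 10/11]
x' − x̄ = [-14/11, -10/11] = K·y
y = (KᵀK)⁻¹·Kᵀ·(x' − x̄) = [-1]
z = y + H·x̄ = [-1] + [-2] = [-3]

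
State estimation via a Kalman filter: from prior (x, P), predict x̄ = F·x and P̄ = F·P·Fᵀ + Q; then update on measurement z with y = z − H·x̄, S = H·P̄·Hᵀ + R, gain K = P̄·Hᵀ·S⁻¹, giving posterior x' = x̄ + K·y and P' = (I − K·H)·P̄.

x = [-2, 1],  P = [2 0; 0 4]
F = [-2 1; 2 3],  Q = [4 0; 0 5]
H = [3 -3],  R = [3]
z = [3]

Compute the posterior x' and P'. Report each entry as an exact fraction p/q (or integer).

x̄ = F·x = [5, -1]
P̄ = F·P·Fᵀ + Q = [16 4; 4 49]
y = z − H·x̄ = [-15]
S = H·P̄·Hᵀ + R = [516]
K = P̄·Hᵀ·S⁻¹ = [3/43; -45/172]
x' = x̄ + K·y = [170/43, 503/172]
P' = (I − K·H)·P̄ = [580/43 577/43; 577/43 2353/172]

x' = [170/43, 503/172]
P' = [580/43 577/43; 577/43 2353/172]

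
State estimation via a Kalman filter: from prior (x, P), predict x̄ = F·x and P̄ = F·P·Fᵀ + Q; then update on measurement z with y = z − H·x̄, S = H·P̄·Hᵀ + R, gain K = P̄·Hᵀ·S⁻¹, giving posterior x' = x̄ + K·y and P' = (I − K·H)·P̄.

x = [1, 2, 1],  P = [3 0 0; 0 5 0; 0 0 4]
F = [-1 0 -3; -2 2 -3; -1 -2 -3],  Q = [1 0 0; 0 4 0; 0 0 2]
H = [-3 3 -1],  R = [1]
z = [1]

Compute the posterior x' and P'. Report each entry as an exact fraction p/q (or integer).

x̄ = F·x = [-4, -1, -8]
P̄ = F·P·Fᵀ + Q = [40 42 39; 42 72 22; 39 22 61]
y = z − H·x̄ = [-16]
S = H·P̄·Hᵀ + R = [416]
K = P̄·Hᵀ·S⁻¹ = [-33/416; 17/104; -7/26]
x' = x̄ + K·y = [-71/26, -47/13, -48/13]
P' = (I − K·H)·P̄ = [15551/416 4929/104 783/26; 4929/104 1583/26 524/13; 783/26 524/13 401/13]

x' = [-71/26, -47/13, -48/13]
P' = [15551/416 4929/104 783/26; 4929/104 1583/26 524/13; 783/26 524/13 401/13]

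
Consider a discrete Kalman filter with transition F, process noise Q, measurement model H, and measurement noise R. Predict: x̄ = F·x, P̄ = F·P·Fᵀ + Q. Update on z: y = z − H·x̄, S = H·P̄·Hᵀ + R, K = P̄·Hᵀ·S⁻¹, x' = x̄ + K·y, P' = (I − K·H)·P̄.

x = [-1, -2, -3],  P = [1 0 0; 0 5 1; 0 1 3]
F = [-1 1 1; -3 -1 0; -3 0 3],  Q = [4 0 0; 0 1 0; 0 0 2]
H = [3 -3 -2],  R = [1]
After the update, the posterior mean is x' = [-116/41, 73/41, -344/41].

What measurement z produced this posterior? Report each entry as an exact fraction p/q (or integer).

x̄ = F·x = [-4, 5, -6]
P̄ = F·P·Fᵀ + Q = [15 -3 15; -3 15 6; 15 6 38]
S = H·P̄·Hᵀ + R = [369]
K = P̄·Hᵀ·S⁻¹ = [8/123; -22/123; -49/369]
x' − x̄ = [48/41, -132/41, -98/41] = K·y
y = (KᵀK)⁻¹·Kᵀ·(x' − x̄) = [18]
z = y + H·x̄ = [18] + [-15] = [3]

z = [3]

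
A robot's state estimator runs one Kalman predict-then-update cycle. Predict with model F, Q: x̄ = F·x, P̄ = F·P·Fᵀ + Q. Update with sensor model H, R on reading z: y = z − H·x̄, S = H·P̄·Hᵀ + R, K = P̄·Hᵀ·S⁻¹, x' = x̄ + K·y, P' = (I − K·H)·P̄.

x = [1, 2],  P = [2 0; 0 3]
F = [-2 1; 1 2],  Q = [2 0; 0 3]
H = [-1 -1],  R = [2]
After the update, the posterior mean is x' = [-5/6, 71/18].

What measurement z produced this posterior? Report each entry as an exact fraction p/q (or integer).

z = [-3]

x̄ = F·x = [0, 5]
P̄ = F·P·Fᵀ + Q = [13 2; 2 17]
S = H·P̄·Hᵀ + R = [36]
K = P̄·Hᵀ·S⁻¹ = [-5/12; -19/36]
x' − x̄ = [-5/6, -19/18] = K·y
y = (KᵀK)⁻¹·Kᵀ·(x' − x̄) = [2]
z = y + H·x̄ = [2] + [-5] = [-3]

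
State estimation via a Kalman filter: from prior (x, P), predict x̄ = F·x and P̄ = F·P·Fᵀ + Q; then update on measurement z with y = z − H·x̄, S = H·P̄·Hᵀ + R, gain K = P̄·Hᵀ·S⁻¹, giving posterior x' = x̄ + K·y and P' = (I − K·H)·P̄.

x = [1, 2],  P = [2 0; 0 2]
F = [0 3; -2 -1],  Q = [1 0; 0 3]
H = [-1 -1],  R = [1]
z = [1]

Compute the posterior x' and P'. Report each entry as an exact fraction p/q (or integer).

x̄ = F·x = [6, -4]
P̄ = F·P·Fᵀ + Q = [19 -6; -6 13]
y = z − H·x̄ = [3]
S = H·P̄·Hᵀ + R = [21]
K = P̄·Hᵀ·S⁻¹ = [-13/21; -1/3]
x' = x̄ + K·y = [29/7, -5]
P' = (I − K·H)·P̄ = [230/21 -31/3; -31/3 32/3]

x' = [29/7, -5]
P' = [230/21 -31/3; -31/3 32/3]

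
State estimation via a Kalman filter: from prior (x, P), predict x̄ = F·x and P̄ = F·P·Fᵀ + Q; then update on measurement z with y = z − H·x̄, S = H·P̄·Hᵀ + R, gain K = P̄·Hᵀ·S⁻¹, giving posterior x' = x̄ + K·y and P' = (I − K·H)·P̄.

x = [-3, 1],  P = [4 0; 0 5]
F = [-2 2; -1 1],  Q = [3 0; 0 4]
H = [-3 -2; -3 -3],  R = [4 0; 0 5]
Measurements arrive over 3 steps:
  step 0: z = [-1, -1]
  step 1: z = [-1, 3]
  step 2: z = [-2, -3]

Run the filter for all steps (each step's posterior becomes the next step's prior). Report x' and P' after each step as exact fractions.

step 0: x̄ = F·x = [8, 4]
step 0: P̄ = F·P·Fᵀ + Q = [39 18; 18 13]
step 0: y = z − H·x̄ = [31, 35]
step 0: S = H·P̄·Hᵀ + R = [623 699; 699 797]
step 0: K = P̄·Hᵀ·S⁻¹ = [-1206/3965 207/3965; 1247/7930 -2019/7930]
step 0: x' = x̄ + K·y = [1579/3965, -144/3965]
step 0: P' = (I − K·H)·P̄ = [5514/3965 -5859/3965; -5859/3965 15083/7930]
step 1: x̄ = F·x = [-3446/3965, -1723/3965]
step 1: P̄ = F·P·Fᵀ + Q = [110989/3965 49547/3965; 49547/3965 81267/7930]
step 1: y = z − H·x̄ = [-17749/3965, -3612/3965]
step 1: S = H·P̄·Hᵀ + R = [1771859/3965 1985907/3965; 1985907/3965 4552547/7930]
step 1: K = P̄·Hᵀ·S⁻¹ = [-13649587/45099155 2366454/45099155; 7029897/45099155 -11493309/45099155]
step 1: x' = x̄ + K·y = [19749609/45099155, -40596634/45099155]
step 1: P' = (I − K·H)·P̄ = [62486528/45099155 -66430618/45099155; -66430618/45099155 85586133/45099155]
step 2: x̄ = F·x = [-120692486/45099155, -60346243/45099155]
step 2: P̄ = F·P·Fᵀ + Q = [1259033053/45099155 561867794/45099155; 561867794/45099155 461330517/45099155]
step 2: y = z − H·x̄ = [-572968254/45099155, -678413652/45099155]
step 2: S = H·P̄·Hᵀ + R = [20099429693/45099155 22527297489/45099155; 22527297489/45099155 25822388197/45099155]
step 2: K = P̄·Hᵀ·S⁻¹ = [-38707289431/127897561640 6711396627/127897561640; 39869083047/255795123280 -65188784859/255795123280]
step 2: x' = x̄ + K·y = [24265091873/63948780820, 65909971439/127897561640]
step 2: P' = (I − K·H)·P̄ = [88600239907/63948780820 -188386140859/127897561640; -188386140859/127897561640 485420256483/255795123280]

step 0: x' = [1579/3965, -144/3965], P' = [5514/3965 -5859/3965; -5859/3965 15083/7930]
step 1: x' = [19749609/45099155, -40596634/45099155], P' = [62486528/45099155 -66430618/45099155; -66430618/45099155 85586133/45099155]
step 2: x' = [24265091873/63948780820, 65909971439/127897561640], P' = [88600239907/63948780820 -188386140859/127897561640; -188386140859/127897561640 485420256483/255795123280]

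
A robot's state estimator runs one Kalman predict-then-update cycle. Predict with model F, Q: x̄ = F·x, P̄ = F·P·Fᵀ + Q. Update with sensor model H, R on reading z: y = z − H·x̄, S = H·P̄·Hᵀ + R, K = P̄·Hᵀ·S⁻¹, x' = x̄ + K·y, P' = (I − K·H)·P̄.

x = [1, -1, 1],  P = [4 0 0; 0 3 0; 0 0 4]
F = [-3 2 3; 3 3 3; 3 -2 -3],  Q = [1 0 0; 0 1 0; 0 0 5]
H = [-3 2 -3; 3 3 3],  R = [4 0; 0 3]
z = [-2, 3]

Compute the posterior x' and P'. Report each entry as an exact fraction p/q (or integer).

x̄ = F·x = [-2, 3, 2]
P̄ = F·P·Fᵀ + Q = [85 18 -84; 18 100 -18; -84 -18 89]
y = z − H·x̄ = [-8, -6]
S = H·P̄·Hᵀ + R = [458 546; 546 957]
K = P̄·Hᵀ·S⁻¹ = [153/46730 1348/23365; 920/4673 940/4673; -9171/46730 1664/23365]
x' = x̄ + K·y = [-11086/4673, 1019/4673, 14686/4673]
P' = (I − K·H)·P̄ = [3813329/46730 174/4673 -3812373/46730; 174/4673 1300/4673 -534/4673; -3812373/46730 -534/4673 3821041/46730]

x' = [-11086/4673, 1019/4673, 14686/4673]
P' = [3813329/46730 174/4673 -3812373/46730; 174/4673 1300/4673 -534/4673; -3812373/46730 -534/4673 3821041/46730]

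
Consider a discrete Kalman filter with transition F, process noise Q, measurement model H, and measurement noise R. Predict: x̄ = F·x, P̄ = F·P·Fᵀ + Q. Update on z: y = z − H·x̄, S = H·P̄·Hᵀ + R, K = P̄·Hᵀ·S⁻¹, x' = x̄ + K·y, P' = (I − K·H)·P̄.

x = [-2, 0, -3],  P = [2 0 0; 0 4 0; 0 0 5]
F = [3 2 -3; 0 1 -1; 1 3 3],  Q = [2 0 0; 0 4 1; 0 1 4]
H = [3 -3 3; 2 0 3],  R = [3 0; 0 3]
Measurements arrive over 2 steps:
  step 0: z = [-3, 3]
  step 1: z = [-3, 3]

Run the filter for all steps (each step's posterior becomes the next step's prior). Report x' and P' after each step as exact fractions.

step 0: x̄ = F·x = [3, 3, -11]
step 0: P̄ = F·P·Fᵀ + Q = [81 23 -15; 23 13 -2; -15 -2 87]
step 0: y = z − H·x̄ = [30, 30]
step 0: S = H·P̄·Hᵀ + R = [984 924; 924 930]
step 0: K = P̄·Hᵀ·S⁻¹ = [659/3408 -113/1704; -305/1278 179/639; -97/852 77/213]
step 0: x' = x̄ + K·y = [3869/568, 904/213, -507/142]
step 0: P' = (I − K·H)·P̄ = [72493/1136 8951/426 -12101/284; 8951/426 4807/639 -2924/213; -12101/284 -2924/213 4085/142]
step 1: x̄ = F·x = [67537/1704, 3329/426, 5017/568]
step 1: P̄ = F·P·Fᵀ + Q = [20950669/10224 922331/2556 -19331/3408; 922331/2556 86579/1278 755/852; -19331/3408 755/852 20157/1136]
step 1: y = z − H·x̄ = [-8872/71, -175115/1704]
step 1: S = H·P̄·Hᵀ + R = [1789421/142 4343723/426; 4343723/426 84770149/10224]
step 1: K = P̄·Hᵀ·S⁻¹ = [20586954/44336411 -3493391/44336411; -499389367/3502576469 920141084/3502576469; -1014746676/3502576469 1265618541/3502576469]
step 1: x' = x̄ + K·y = [-456247410/44336411, -4786513220/3502576469, 27673983483/3502576469]
step 1: P' = (I − K·H)·P̄ = [1188732696/44336411 372163887/44336411 -795981855/44336411; 372163887/44336411 11219846142/3502576469 -18680490298/3502576469; -795981855/44336411 -18680490298/3502576469 43187329571/3502576469]

step 0: x' = [3869/568, 904/213, -507/142], P' = [72493/1136 8951/426 -12101/284; 8951/426 4807/639 -2924/213; -12101/284 -2924/213 4085/142]
step 1: x' = [-456247410/44336411, -4786513220/3502576469, 27673983483/3502576469], P' = [1188732696/44336411 372163887/44336411 -795981855/44336411; 372163887/44336411 11219846142/3502576469 -18680490298/3502576469; -795981855/44336411 -18680490298/3502576469 43187329571/3502576469]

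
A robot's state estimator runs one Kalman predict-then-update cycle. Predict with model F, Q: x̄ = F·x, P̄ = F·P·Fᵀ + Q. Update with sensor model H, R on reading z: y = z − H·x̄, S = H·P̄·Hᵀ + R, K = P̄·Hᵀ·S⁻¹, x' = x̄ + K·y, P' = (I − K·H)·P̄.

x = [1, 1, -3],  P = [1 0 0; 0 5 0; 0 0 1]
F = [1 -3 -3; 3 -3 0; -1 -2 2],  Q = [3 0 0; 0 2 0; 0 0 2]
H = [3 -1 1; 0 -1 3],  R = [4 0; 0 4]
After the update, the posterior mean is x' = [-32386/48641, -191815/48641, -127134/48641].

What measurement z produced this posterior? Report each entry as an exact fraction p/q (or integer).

x̄ = F·x = [7, 0, -9]
P̄ = F·P·Fᵀ + Q = [58 48 23; 48 56 27; 23 27 27]
S = H·P̄·Hᵀ + R = [405 92; 92 141]
K = P̄·Hᵀ·S⁻¹ = [19077/48641 -5203/48641; 13915/48641 -455/48641; 4761/48641 15522/48641]
x' − x̄ = [-372873/48641, -191815/48641, 310635/48641] = K·y
y = (KᵀK)⁻¹·Kᵀ·(x' − x̄) = [-13, 24]
z = y + H·x̄ = [-13, 24] + [12, -27] = [-1, -3]

z = [-1, -3]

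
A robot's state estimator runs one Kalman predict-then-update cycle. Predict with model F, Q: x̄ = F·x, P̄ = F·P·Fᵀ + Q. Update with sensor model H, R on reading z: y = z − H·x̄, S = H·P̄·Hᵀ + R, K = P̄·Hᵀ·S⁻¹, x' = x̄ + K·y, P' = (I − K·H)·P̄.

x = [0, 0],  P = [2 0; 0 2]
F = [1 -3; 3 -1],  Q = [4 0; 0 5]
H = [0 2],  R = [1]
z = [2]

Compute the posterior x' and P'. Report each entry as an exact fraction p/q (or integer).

x̄ = F·x = [0, 0]
P̄ = F·P·Fᵀ + Q = [24 12; 12 25]
y = z − H·x̄ = [2]
S = H·P̄·Hᵀ + R = [101]
K = P̄·Hᵀ·S⁻¹ = [24/101; 50/101]
x' = x̄ + K·y = [48/101, 100/101]
P' = (I − K·H)·P̄ = [1848/101 12/101; 12/101 25/101]

x' = [48/101, 100/101]
P' = [1848/101 12/101; 12/101 25/101]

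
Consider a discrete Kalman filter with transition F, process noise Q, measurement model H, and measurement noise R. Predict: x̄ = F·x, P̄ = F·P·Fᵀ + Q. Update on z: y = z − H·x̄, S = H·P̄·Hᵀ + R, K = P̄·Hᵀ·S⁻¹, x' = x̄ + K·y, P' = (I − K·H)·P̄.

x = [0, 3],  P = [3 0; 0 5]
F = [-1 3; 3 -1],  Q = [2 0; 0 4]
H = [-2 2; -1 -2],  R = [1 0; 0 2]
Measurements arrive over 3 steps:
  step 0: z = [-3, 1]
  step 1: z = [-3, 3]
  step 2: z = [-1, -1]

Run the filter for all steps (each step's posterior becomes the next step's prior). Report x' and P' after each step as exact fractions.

step 0: x̄ = F·x = [9, -3]
step 0: P̄ = F·P·Fᵀ + Q = [50 -24; -24 36]
step 0: y = z − H·x̄ = [21, 4]
step 0: S = H·P̄·Hᵀ + R = [537 -92; -92 100]
step 0: K = P̄·Hᵀ·S⁻¹ = [-3746/11309 -7345/22618; 1896/11309 -3684/11309]
step 0: x' = x̄ + K·y = [8425/11309, -8847/11309]
step 0: P' = (I − K·H)·P̄ = [3697/11309 1824/11309; 1824/11309 2772/11309]
step 1: x̄ = F·x = [-34966/11309, 34122/11309]
step 1: P̄ = F·P·Fᵀ + Q = [40319/11309 -1167/11309; -1167/11309 70337/11309]
step 1: y = z − H·x̄ = [-172103/11309, 67205/11309]
step 1: S = H·P̄·Hᵀ + R = [463269/11309 -203044/11309; -203044/11309 339617/11309]
step 1: K = P̄·Hᵀ·S⁻¹ = [-186688/603929 -179161/603929; 1789892/10266793 -3147259/10266793]
step 1: x' = x̄ + K·y = [-90895/603929, -14964525/10266793]
step 1: P' = (I − K·H)·P̄ = [181670/603929 88326/603929; 88326/603929 2396488/10266793]
step 2: x̄ = F·x = [-43348360/10266793, 10328880/10266793]
step 2: P̄ = F·P·Fᵀ + Q = [36181116/10266793 -1439214/10266793; -1439214/10266793 62249918/10266793]
step 2: y = z − H·x̄ = [-117621273/10266793, -32957393/10266793]
step 2: S = H·P̄·Hᵀ + R = [415504641/10266793 -179515868/10266793; -179515868/10266793 299957518/10266793]
step 2: K = P̄·Hᵀ·S⁻¹ = [-198610932/642903457 -1331687208/4500324199; 112128028/642903457 -1376566175/4500324199]
step 2: x' = x̄ + K·y = [171612356/642903457, -6527963/642903457]
step 2: P' = (I − K·H)·P̄ = [1351216980/4500324199 656078718/4500324199; 656078718/4500324199 1048526816/4500324199]

step 0: x' = [8425/11309, -8847/11309], P' = [3697/11309 1824/11309; 1824/11309 2772/11309]
step 1: x' = [-90895/603929, -14964525/10266793], P' = [181670/603929 88326/603929; 88326/603929 2396488/10266793]
step 2: x' = [171612356/642903457, -6527963/642903457], P' = [1351216980/4500324199 656078718/4500324199; 656078718/4500324199 1048526816/4500324199]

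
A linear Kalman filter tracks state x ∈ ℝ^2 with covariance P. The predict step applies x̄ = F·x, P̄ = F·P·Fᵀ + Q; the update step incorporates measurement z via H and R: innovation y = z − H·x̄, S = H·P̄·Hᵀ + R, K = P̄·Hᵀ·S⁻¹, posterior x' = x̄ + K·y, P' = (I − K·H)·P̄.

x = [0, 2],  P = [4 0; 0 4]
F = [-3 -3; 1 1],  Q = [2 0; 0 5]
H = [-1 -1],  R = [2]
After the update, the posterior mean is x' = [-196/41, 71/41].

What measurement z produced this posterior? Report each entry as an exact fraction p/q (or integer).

z = [3]

x̄ = F·x = [-6, 2]
P̄ = F·P·Fᵀ + Q = [74 -24; -24 13]
S = H·P̄·Hᵀ + R = [41]
K = P̄·Hᵀ·S⁻¹ = [-50/41; 11/41]
x' − x̄ = [50/41, -11/41] = K·y
y = (KᵀK)⁻¹·Kᵀ·(x' − x̄) = [-1]
z = y + H·x̄ = [-1] + [4] = [3]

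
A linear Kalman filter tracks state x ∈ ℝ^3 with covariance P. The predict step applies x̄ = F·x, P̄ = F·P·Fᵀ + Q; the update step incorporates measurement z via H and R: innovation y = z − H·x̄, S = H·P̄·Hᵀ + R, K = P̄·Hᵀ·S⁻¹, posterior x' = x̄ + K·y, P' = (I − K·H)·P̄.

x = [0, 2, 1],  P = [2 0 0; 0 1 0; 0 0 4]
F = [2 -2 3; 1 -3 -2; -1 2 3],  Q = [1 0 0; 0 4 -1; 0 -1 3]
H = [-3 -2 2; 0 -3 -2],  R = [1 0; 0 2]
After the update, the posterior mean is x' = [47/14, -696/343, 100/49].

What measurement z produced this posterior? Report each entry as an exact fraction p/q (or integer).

z = [-2, 2]

x̄ = F·x = [-1, -8, 7]
P̄ = F·P·Fᵀ + Q = [49 -14 28; -14 31 -33; 28 -33 45]
S = H·P̄·Hᵀ + R = [506 114; 114 65]
K = P̄·Hᵀ·S⁻¹ = [-51/406 1/203; -1256/9947 -1929/9947; 9/49 -9/49]
x' − x̄ = [61/14, 2048/343, -243/49] = K·y
y = (KᵀK)⁻¹·Kᵀ·(x' − x̄) = [-35, -8]
z = y + H·x̄ = [-35, -8] + [33, 10] = [-2, 2]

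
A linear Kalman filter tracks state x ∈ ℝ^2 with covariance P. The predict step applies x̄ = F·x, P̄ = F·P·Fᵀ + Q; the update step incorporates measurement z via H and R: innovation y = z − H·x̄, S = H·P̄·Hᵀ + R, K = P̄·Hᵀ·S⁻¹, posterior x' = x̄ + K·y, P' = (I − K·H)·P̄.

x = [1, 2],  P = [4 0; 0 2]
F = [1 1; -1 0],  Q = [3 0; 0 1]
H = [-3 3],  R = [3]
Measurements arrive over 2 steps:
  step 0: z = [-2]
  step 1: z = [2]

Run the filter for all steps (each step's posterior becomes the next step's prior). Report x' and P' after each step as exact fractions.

step 0: x' = [71/67, 23/67], P' = [96/67 83/67; 83/67 92/67]
step 1: x' = [-2268/3295, -281/3295], P' = [3171/3295 2437/3295; 2437/3295 2779/3295]

step 0: x̄ = F·x = [3, -1]
step 0: P̄ = F·P·Fᵀ + Q = [9 -4; -4 5]
step 0: y = z − H·x̄ = [10]
step 0: S = H·P̄·Hᵀ + R = [201]
step 0: K = P̄·Hᵀ·S⁻¹ = [-13/67; 9/67]
step 0: x' = x̄ + K·y = [71/67, 23/67]
step 0: P' = (I − K·H)·P̄ = [96/67 83/67; 83/67 92/67]
step 1: x̄ = F·x = [94/67, -71/67]
step 1: P̄ = F·P·Fᵀ + Q = [555/67 -179/67; -179/67 163/67]
step 1: y = z − H·x̄ = [629/67]
step 1: S = H·P̄·Hᵀ + R = [9885/67]
step 1: K = P̄·Hᵀ·S⁻¹ = [-734/3295; 342/3295]
step 1: x' = x̄ + K·y = [-2268/3295, -281/3295]
step 1: P' = (I − K·H)·P̄ = [3171/3295 2437/3295; 2437/3295 2779/3295]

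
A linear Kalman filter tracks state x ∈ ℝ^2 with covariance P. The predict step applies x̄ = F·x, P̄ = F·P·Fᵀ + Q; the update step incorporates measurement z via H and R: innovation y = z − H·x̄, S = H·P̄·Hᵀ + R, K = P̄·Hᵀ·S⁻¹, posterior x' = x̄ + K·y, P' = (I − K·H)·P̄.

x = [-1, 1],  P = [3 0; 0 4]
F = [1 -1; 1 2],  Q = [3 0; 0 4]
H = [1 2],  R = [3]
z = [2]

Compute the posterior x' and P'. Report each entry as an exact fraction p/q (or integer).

x' = [-2, 167/85]
P' = [10 -5; -5 274/85]

x̄ = F·x = [-2, 1]
P̄ = F·P·Fᵀ + Q = [10 -5; -5 23]
y = z − H·x̄ = [2]
S = H·P̄·Hᵀ + R = [85]
K = P̄·Hᵀ·S⁻¹ = [0; 41/85]
x' = x̄ + K·y = [-2, 167/85]
P' = (I − K·H)·P̄ = [10 -5; -5 274/85]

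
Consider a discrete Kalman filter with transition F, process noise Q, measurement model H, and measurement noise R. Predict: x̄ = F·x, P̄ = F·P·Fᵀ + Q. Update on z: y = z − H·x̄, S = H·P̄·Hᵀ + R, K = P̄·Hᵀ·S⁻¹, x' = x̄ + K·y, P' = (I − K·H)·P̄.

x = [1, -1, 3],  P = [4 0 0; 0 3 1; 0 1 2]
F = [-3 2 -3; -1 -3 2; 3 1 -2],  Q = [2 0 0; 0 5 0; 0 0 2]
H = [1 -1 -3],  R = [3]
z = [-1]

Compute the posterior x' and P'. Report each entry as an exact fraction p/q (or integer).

x' = [-3098/265, 2237/265, -3371/530]
P' = [5592/265 -3093/265 2827/265; -3093/265 8142/265 -3758/265; 2827/265 -3758/265 4529/530]

x̄ = F·x = [-14, 8, -4]
P̄ = F·P·Fᵀ + Q = [56 -5 -25; -5 32 -21; -25 -21 45]
y = z − H·x̄ = [9]
S = H·P̄·Hᵀ + R = [530]
K = P̄·Hᵀ·S⁻¹ = [68/265; 13/265; -139/530]
x' = x̄ + K·y = [-3098/265, 2237/265, -3371/530]
P' = (I − K·H)·P̄ = [5592/265 -3093/265 2827/265; -3093/265 8142/265 -3758/265; 2827/265 -3758/265 4529/530]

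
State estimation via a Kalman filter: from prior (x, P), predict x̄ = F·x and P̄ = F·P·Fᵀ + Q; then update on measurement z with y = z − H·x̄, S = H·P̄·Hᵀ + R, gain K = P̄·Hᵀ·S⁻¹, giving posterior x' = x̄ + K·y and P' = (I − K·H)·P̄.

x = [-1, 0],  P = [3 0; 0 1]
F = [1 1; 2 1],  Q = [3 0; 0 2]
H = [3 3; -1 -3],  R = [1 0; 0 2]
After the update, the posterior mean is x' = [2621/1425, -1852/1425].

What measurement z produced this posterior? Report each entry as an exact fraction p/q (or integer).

z = [2, 3]

x̄ = F·x = [-1, -2]
P̄ = F·P·Fᵀ + Q = [7 7; 7 15]
S = H·P̄·Hᵀ + R = [325 -240; -240 186]
K = P̄·Hᵀ·S⁻¹ = [182/475 98/285; -34/475 -106/285]
x' − x̄ = [4046/1425, 998/1425] = K·y
y = (KᵀK)⁻¹·Kᵀ·(x' − x̄) = [11, -4]
z = y + H·x̄ = [11, -4] + [-9, 7] = [2, 3]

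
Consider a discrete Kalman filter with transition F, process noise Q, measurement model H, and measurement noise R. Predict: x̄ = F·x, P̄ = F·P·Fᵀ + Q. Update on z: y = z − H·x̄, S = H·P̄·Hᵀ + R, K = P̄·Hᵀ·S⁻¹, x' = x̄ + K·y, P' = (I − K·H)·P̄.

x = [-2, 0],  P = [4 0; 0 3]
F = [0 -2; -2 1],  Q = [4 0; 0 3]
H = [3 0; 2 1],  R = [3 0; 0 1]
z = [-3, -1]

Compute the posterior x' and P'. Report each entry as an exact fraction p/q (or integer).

x' = [-1126/1059, 1360/1059]
P' = [332/1059 -638/1059; -638/1059 2234/1059]

x̄ = F·x = [0, 4]
P̄ = F·P·Fᵀ + Q = [16 -6; -6 22]
y = z − H·x̄ = [-3, -5]
S = H·P̄·Hᵀ + R = [147 78; 78 63]
K = P̄·Hᵀ·S⁻¹ = [332/1059 26/1059; -638/1059 958/1059]
x' = x̄ + K·y = [-1126/1059, 1360/1059]
P' = (I − K·H)·P̄ = [332/1059 -638/1059; -638/1059 2234/1059]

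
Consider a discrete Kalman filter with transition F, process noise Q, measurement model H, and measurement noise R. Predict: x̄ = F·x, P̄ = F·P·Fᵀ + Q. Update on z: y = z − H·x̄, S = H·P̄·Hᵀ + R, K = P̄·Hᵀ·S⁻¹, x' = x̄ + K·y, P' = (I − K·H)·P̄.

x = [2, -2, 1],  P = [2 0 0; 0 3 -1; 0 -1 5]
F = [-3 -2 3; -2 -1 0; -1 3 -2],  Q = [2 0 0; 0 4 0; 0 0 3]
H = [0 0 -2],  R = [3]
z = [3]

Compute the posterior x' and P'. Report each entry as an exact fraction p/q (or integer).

x' = [-1611/259, -108/37, -414/259]
P' = [10951/259 557/37 -165/259; 557/37 527/37 -3/37; -165/259 -3/37 192/259]

x̄ = F·x = [1, -2, -10]
P̄ = F·P·Fᵀ + Q = [89 21 -55; 21 15 -7; -55 -7 64]
y = z − H·x̄ = [-17]
S = H·P̄·Hᵀ + R = [259]
K = P̄·Hᵀ·S⁻¹ = [110/259; 2/37; -128/259]
x' = x̄ + K·y = [-1611/259, -108/37, -414/259]
P' = (I − K·H)·P̄ = [10951/259 557/37 -165/259; 557/37 527/37 -3/37; -165/259 -3/37 192/259]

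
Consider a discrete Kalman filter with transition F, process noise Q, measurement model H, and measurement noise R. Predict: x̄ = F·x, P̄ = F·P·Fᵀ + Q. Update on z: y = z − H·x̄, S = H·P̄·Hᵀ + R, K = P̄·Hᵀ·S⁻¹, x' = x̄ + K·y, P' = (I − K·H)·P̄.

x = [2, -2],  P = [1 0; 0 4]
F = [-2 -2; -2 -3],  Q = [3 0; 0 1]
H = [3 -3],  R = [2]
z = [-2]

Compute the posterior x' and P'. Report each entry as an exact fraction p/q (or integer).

x̄ = F·x = [0, 2]
P̄ = F·P·Fᵀ + Q = [23 28; 28 41]
y = z − H·x̄ = [4]
S = H·P̄·Hᵀ + R = [74]
K = P̄·Hᵀ·S⁻¹ = [-15/74; -39/74]
x' = x̄ + K·y = [-30/37, -4/37]
P' = (I − K·H)·P̄ = [1477/74 1487/74; 1487/74 1513/74]

x' = [-30/37, -4/37]
P' = [1477/74 1487/74; 1487/74 1513/74]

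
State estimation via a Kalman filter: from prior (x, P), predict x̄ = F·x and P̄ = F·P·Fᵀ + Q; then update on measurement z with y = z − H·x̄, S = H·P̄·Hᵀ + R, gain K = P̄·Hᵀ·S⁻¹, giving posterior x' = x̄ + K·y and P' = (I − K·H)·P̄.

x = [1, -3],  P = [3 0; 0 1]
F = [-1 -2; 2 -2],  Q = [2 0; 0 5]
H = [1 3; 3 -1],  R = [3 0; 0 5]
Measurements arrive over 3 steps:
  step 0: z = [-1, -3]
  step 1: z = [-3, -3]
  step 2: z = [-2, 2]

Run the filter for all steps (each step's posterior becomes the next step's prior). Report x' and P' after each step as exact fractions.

step 0: x̄ = F·x = [5, 8]
step 0: P̄ = F·P·Fᵀ + Q = [9 -2; -2 21]
step 0: y = z − H·x̄ = [-30, -10]
step 0: S = H·P̄·Hᵀ + R = [189 -52; -52 119]
step 0: K = P̄·Hᵀ·S⁻¹ = [1865/19787 5637/19787; 5855/19787 -1931/19787]
step 0: x' = x̄ + K·y = [-13385/19787, 1956/19787]
step 0: P' = (I − K·H)·P̄ = [9015/19787 -1140/19787; -1140/19787 6235/19787]
step 1: x̄ = F·x = [9473/19787, -30682/19787]
step 1: P̄ = F·P·Fᵀ + Q = [68969/19787 9190/19787; 9190/19787 169055/19787]
step 1: y = z − H·x̄ = [23212/19787, -118462/19787]
step 1: S = H·P̄·Hᵀ + R = [1704965/19787 -226738/19787; -226738/19787 833571/19787]
step 1: K = P̄·Hᵀ·S⁻¹ = [6332545/69227233 18142701/69227233; 20131325/69227233 -6274305/69227233]
step 1: x' = x̄ + K·y = [-68046699/69227233, -46165408/69227233]
step 1: P' = (I − K·H)·P̄ = [29113815/69227233 -3372060/69227233; -3372060/69227233 21255345/69227233]
step 2: x̄ = F·x = [160377515/69227233, -43762582/69227233]
step 2: P̄ = F·P·Fᵀ + Q = [239101421/69227233 33537870/69227233; 33537870/69227233 574589285/69227233]
step 2: y = z − H·x̄ = [-167544235/69227233, -386440661/69227233]
step 2: S = H·P̄·Hᵀ + R = [5819313905/69227233 -738160632/69227233; -738160632/69227233 2871411019/69227233]
step 2: K = P̄·Hᵀ·S⁻¹ = [21381627605/233502918587 61100456529/233502918587; 67835685975/233502918587 -21104979475/233502918587]
step 2: x' = x̄ + K·y = [148128823517/233502918587, -193974913248/233502918587]
step 2: P' = (I − K·H)·P̄ = [98065173075/233502918587 -11306763420/233502918587; -11306763420/233502918587 71604607115/233502918587]

step 0: x' = [-13385/19787, 1956/19787], P' = [9015/19787 -1140/19787; -1140/19787 6235/19787]
step 1: x' = [-68046699/69227233, -46165408/69227233], P' = [29113815/69227233 -3372060/69227233; -3372060/69227233 21255345/69227233]
step 2: x' = [148128823517/233502918587, -193974913248/233502918587], P' = [98065173075/233502918587 -11306763420/233502918587; -11306763420/233502918587 71604607115/233502918587]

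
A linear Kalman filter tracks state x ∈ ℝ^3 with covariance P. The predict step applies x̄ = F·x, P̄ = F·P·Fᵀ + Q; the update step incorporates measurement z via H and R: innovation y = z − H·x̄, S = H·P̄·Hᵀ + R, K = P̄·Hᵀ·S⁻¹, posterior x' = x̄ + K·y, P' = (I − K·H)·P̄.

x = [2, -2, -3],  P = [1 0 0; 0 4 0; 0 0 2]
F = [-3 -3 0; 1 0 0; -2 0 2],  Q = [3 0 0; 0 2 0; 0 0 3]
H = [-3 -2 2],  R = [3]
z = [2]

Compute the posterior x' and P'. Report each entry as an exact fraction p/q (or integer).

x̄ = F·x = [0, 2, -10]
P̄ = F·P·Fᵀ + Q = [48 -3 6; -3 3 -2; 6 -2 15]
y = z − H·x̄ = [26]
S = H·P̄·Hᵀ + R = [415]
K = P̄·Hᵀ·S⁻¹ = [-126/415; -1/415; 16/415]
x' = x̄ + K·y = [-3276/415, 804/415, -3734/415]
P' = (I − K·H)·P̄ = [4044/415 -1371/415 4506/415; -1371/415 1244/415 -814/415; 4506/415 -814/415 5969/415]

x' = [-3276/415, 804/415, -3734/415]
P' = [4044/415 -1371/415 4506/415; -1371/415 1244/415 -814/415; 4506/415 -814/415 5969/415]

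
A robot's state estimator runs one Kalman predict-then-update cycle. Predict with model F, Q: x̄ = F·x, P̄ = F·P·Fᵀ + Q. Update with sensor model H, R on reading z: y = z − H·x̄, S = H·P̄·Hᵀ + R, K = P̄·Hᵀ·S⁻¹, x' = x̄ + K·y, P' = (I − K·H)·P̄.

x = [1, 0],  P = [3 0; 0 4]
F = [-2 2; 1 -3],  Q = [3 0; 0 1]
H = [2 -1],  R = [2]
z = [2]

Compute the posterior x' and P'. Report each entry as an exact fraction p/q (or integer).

x̄ = F·x = [-2, 1]
P̄ = F·P·Fᵀ + Q = [31 -30; -30 40]
y = z − H·x̄ = [7]
S = H·P̄·Hᵀ + R = [286]
K = P̄·Hᵀ·S⁻¹ = [46/143; -50/143]
x' = x̄ + K·y = [36/143, -207/143]
P' = (I − K·H)·P̄ = [201/143 310/143; 310/143 720/143]

x' = [36/143, -207/143]
P' = [201/143 310/143; 310/143 720/143]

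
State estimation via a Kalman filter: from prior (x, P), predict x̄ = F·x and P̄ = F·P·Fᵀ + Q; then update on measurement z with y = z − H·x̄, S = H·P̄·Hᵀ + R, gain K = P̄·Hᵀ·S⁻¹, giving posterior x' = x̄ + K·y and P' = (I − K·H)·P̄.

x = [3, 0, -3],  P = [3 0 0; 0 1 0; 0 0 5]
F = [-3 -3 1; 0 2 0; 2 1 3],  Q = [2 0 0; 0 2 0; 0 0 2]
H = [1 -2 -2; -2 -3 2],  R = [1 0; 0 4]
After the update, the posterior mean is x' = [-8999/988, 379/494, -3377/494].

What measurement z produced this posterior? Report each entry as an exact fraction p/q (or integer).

x̄ = F·x = [-12, 0, -3]
P̄ = F·P·Fᵀ + Q = [43 -6 -6; -6 6 2; -6 2 60]
S = H·P̄·Hᵀ + R = [372 -328; -328 422]
K = P̄·Hᵀ·S⁻¹ = [1017/24700 -973/6175; -497/2470 -199/1235; -3383/12350 529/6175]
x' − x̄ = [2857/988, 379/494, -1895/494] = K·y
y = (KᵀK)⁻¹·Kᵀ·(x' − x̄) = [9, -16]
z = y + H·x̄ = [9, -16] + [-6, 18] = [3, 2]

z = [3, 2]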